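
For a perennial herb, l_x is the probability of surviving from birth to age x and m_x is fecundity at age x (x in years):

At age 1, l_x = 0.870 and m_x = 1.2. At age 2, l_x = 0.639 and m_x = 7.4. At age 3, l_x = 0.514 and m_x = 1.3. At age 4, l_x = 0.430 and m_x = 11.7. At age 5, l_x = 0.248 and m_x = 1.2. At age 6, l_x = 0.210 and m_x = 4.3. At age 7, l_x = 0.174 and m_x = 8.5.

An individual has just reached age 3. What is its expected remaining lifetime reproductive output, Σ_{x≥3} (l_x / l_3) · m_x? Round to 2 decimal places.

l_3 = 0.514. Conditional survival from age 3 to x is l_x / l_3.
  x=3: (0.514/0.514) × 1.3 = 1.3000
  x=4: (0.430/0.514) × 11.7 = 9.7879
  x=5: (0.248/0.514) × 1.2 = 0.5790
  x=6: (0.210/0.514) × 4.3 = 1.7568
  x=7: (0.174/0.514) × 8.5 = 2.8774
Sum = 1.3000 + 9.7879 + 0.5790 + 1.7568 + 2.8774 = 16.3012

16.30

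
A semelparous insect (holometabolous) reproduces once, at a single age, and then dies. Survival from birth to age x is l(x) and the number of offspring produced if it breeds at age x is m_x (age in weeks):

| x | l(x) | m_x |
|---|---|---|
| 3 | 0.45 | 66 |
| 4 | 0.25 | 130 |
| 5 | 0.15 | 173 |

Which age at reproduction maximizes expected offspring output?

Expected offspring if breeding at age x = l(x) × m_x:
  age 3: 0.45 × 66 = 29.700
  age 4: 0.25 × 130 = 32.500
  age 5: 0.15 × 173 = 25.950
Maximum at age 4 (32.500).

4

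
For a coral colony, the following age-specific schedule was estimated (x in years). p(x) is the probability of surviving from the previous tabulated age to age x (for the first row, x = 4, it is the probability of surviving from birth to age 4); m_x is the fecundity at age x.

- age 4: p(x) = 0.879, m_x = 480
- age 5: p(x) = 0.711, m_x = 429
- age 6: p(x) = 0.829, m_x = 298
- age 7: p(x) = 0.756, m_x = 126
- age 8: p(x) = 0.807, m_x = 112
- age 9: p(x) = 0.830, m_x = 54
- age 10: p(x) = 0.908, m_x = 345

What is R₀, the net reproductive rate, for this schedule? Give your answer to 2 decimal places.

1025.53

Survivorship from birth: l_x = p_4·p_5·…·p_x.
  l_4 = 0.87900
  l_5 = 0.62497
  l_6 = 0.51810
  l_7 = 0.39168
  l_8 = 0.31609
  l_9 = 0.26235
  l_10 = 0.23822
R₀ = Σ l_x m_x:
  age 4: 0.87900 × 480 = 421.9200
  age 5: 0.62497 × 429 = 268.1121
  age 6: 0.51810 × 298 = 154.3938
  age 7: 0.39168 × 126 = 49.3517
  age 8: 0.31609 × 112 = 35.4021
  age 9: 0.26235 × 54 = 14.1669
  age 10: 0.23822 × 345 = 82.1859
R₀ = 421.9200 + 268.1121 + 154.3938 + 49.3517 + 35.4021 + 14.1669 + 82.1859 = 1025.5325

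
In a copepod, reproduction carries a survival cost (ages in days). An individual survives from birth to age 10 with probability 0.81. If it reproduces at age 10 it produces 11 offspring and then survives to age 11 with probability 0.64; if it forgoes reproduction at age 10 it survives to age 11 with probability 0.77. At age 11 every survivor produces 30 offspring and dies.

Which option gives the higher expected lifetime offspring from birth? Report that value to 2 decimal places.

24.46

breed at age 10: R₀ = 0.81 × (11 + 0.64 × 30) = 0.81 × 30.2000 = 24.4620
delay to age 11: R₀ = 0.81 × (0.77 × 30) = 0.81 × 23.1000 = 18.7110
Higher: breed at age 10 (24.4620).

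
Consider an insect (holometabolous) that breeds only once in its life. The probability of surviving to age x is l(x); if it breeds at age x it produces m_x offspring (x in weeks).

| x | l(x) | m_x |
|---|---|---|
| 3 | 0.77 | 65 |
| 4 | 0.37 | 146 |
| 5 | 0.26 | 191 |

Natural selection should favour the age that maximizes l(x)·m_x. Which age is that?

Expected offspring if breeding at age x = l(x) × m_x:
  age 3: 0.77 × 65 = 50.050
  age 4: 0.37 × 146 = 54.020
  age 5: 0.26 × 191 = 49.660
Maximum at age 4 (54.020).

4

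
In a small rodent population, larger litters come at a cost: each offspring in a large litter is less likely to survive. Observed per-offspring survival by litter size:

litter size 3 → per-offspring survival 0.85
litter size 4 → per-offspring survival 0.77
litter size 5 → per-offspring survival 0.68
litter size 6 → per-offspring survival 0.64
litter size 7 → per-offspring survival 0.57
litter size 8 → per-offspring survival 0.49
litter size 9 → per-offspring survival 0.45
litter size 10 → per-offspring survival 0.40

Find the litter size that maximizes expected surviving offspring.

9

Expected surviving offspring = c × s(c):
  c=3: 3 × 0.85 = 2.550
  c=4: 4 × 0.77 = 3.080
  c=5: 5 × 0.68 = 3.400
  c=6: 6 × 0.64 = 3.840
  c=7: 7 × 0.57 = 3.990
  c=8: 8 × 0.49 = 3.920
  c=9: 9 × 0.45 = 4.050
  c=10: 10 × 0.40 = 4.000
Maximum at c = 9 (4.050 surviving offspring).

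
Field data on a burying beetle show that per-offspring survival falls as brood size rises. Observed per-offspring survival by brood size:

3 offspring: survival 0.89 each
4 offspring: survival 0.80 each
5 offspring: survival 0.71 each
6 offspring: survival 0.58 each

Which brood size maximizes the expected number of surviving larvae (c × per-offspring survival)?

5

Expected surviving larvae = c × s(c):
  c=3: 3 × 0.89 = 2.670
  c=4: 4 × 0.80 = 3.200
  c=5: 5 × 0.71 = 3.550
  c=6: 6 × 0.58 = 3.480
Maximum at c = 5 (3.550 surviving larvae).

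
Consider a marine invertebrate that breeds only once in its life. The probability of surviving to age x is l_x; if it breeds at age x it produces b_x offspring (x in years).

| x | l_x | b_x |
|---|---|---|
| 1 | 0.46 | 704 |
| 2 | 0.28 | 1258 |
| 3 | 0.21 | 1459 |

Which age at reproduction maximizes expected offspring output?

2

Expected offspring if breeding at age x = l_x × b_x:
  age 1: 0.46 × 704 = 323.840
  age 2: 0.28 × 1258 = 352.240
  age 3: 0.21 × 1459 = 306.390
Maximum at age 2 (352.240).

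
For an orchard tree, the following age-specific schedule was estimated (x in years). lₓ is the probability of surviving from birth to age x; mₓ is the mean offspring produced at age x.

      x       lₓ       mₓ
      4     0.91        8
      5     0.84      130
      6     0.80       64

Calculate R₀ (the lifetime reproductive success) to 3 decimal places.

R₀ = Σ lₓ mₓ:
  age 4: 0.91 × 8 = 7.2800
  age 5: 0.84 × 130 = 109.2000
  age 6: 0.80 × 64 = 51.2000
R₀ = 7.2800 + 109.2000 + 51.2000 = 167.6800

167.680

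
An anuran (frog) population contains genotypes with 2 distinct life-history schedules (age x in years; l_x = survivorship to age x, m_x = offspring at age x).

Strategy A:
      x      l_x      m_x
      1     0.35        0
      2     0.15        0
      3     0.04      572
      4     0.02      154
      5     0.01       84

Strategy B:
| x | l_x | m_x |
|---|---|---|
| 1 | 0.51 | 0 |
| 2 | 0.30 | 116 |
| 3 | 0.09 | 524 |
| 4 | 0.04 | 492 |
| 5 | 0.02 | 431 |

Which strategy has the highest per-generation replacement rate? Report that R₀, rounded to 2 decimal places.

Strategy A: R₀ = 0.35×0 + 0.15×0 + 0.04×572 + 0.02×154 + 0.01×84 = 26.8000
Strategy B: R₀ = 0.51×0 + 0.30×116 + 0.09×524 + 0.04×492 + 0.02×431 = 110.2600
Highest R₀: strategy B with 110.2600.

110.26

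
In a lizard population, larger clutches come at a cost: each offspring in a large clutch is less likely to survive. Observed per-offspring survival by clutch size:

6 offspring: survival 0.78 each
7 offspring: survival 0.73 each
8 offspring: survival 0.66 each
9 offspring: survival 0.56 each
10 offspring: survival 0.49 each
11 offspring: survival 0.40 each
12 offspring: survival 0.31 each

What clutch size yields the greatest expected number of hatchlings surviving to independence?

8

Expected hatchlings surviving to independence = c × s(c):
  c=6: 6 × 0.78 = 4.680
  c=7: 7 × 0.73 = 5.110
  c=8: 8 × 0.66 = 5.280
  c=9: 9 × 0.56 = 5.040
  c=10: 10 × 0.49 = 4.900
  c=11: 11 × 0.40 = 4.400
  c=12: 12 × 0.31 = 3.720
Maximum at c = 8 (5.280 hatchlings surviving to independence).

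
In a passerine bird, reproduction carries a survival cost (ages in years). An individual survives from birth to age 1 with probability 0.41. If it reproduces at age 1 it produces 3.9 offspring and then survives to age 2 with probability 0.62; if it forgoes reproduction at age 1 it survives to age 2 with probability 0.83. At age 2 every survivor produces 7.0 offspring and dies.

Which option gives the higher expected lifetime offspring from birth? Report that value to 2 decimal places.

3.38

breed at age 1: R₀ = 0.41 × (3.9 + 0.62 × 7.0) = 0.41 × 8.2400 = 3.3784
delay to age 2: R₀ = 0.41 × (0.83 × 7.0) = 0.41 × 5.8100 = 2.3821
Higher: breed at age 1 (3.3784).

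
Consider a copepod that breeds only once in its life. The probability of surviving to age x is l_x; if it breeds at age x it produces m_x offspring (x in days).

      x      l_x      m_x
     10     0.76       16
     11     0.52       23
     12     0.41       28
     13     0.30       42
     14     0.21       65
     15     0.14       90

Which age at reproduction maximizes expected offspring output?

Expected offspring if breeding at age x = l_x × m_x:
  age 10: 0.76 × 16 = 12.160
  age 11: 0.52 × 23 = 11.960
  age 12: 0.41 × 28 = 11.480
  age 13: 0.30 × 42 = 12.600
  age 14: 0.21 × 65 = 13.650
  age 15: 0.14 × 90 = 12.600
Maximum at age 14 (13.650).

14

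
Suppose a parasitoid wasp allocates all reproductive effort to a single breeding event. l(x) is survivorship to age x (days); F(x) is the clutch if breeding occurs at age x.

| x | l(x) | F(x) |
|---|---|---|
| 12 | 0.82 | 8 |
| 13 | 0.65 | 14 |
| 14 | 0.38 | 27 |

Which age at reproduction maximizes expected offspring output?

14

Expected offspring if breeding at age x = l(x) × F(x):
  age 12: 0.82 × 8 = 6.560
  age 13: 0.65 × 14 = 9.100
  age 14: 0.38 × 27 = 10.260
Maximum at age 14 (10.260).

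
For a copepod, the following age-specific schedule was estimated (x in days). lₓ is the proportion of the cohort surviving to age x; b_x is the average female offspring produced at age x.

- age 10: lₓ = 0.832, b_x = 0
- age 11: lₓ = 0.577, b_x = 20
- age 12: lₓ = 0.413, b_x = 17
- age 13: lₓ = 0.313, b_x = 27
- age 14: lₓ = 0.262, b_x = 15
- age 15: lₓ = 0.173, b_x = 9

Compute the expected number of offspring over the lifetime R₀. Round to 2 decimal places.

R₀ = Σ lₓ b_x:
  age 10: 0.832 × 0 = 0.0000
  age 11: 0.577 × 20 = 11.5400
  age 12: 0.413 × 17 = 7.0210
  age 13: 0.313 × 27 = 8.4510
  age 14: 0.262 × 15 = 3.9300
  age 15: 0.173 × 9 = 1.5570
R₀ = 0.0000 + 11.5400 + 7.0210 + 8.4510 + 3.9300 + 1.5570 = 32.4990

32.50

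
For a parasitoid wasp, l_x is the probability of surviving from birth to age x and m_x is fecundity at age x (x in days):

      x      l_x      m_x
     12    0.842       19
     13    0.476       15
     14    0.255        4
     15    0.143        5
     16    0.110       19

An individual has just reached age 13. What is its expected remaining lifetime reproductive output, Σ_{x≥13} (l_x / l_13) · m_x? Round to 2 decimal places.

l_13 = 0.476. Conditional survival from age 13 to x is l_x / l_13.
  x=13: (0.476/0.476) × 15 = 15.0000
  x=14: (0.255/0.476) × 4 = 2.1429
  x=15: (0.143/0.476) × 5 = 1.5021
  x=16: (0.110/0.476) × 19 = 4.3908
Sum = 15.0000 + 2.1429 + 1.5021 + 4.3908 = 23.0357

23.04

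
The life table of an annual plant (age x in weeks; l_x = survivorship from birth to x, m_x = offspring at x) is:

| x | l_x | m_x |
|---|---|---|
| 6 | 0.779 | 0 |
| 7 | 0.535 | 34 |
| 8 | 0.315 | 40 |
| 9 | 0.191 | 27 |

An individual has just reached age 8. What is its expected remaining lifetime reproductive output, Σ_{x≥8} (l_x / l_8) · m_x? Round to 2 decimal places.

l_8 = 0.315. Conditional survival from age 8 to x is l_x / l_8.
  x=8: (0.315/0.315) × 40 = 40.0000
  x=9: (0.191/0.315) × 27 = 16.3714
Sum = 40.0000 + 16.3714 = 56.3714

56.37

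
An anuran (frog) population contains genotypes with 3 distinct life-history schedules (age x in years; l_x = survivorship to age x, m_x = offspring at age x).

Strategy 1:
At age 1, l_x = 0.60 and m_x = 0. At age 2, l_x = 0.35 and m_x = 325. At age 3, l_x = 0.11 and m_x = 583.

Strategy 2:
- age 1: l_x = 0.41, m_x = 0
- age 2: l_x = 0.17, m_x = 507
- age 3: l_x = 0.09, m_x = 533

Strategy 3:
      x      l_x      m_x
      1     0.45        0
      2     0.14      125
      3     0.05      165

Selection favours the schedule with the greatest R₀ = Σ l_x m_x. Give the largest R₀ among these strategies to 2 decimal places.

177.88

Strategy 1: R₀ = 0.60×0 + 0.35×325 + 0.11×583 = 177.8800
Strategy 2: R₀ = 0.41×0 + 0.17×507 + 0.09×533 = 134.1600
Strategy 3: R₀ = 0.45×0 + 0.14×125 + 0.05×165 = 25.7500
Highest R₀: strategy 1 with 177.8800.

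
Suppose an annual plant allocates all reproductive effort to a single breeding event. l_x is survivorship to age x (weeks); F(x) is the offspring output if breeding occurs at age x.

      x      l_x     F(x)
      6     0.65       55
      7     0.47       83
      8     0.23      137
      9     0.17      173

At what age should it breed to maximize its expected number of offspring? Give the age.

7

Expected offspring if breeding at age x = l_x × F(x):
  age 6: 0.65 × 55 = 35.750
  age 7: 0.47 × 83 = 39.010
  age 8: 0.23 × 137 = 31.510
  age 9: 0.17 × 173 = 29.410
Maximum at age 7 (39.010).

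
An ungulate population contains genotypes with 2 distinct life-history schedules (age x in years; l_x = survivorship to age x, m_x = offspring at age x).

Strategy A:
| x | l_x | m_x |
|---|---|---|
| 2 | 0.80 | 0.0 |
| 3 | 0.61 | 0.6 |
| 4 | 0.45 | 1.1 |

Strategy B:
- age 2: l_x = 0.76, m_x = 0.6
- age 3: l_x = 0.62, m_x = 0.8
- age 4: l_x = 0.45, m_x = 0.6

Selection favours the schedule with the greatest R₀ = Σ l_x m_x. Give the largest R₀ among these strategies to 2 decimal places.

Strategy A: R₀ = 0.80×0.0 + 0.61×0.6 + 0.45×1.1 = 0.8610
Strategy B: R₀ = 0.76×0.6 + 0.62×0.8 + 0.45×0.6 = 1.2220
Highest R₀: strategy B with 1.2220.

1.22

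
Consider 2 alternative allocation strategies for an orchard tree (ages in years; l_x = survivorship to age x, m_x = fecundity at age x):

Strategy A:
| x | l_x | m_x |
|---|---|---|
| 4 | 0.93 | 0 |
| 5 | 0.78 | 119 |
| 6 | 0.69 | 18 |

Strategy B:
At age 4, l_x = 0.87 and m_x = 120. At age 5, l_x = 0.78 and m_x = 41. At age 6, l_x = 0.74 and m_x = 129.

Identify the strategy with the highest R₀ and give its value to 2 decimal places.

Strategy A: R₀ = 0.93×0 + 0.78×119 + 0.69×18 = 105.2400
Strategy B: R₀ = 0.87×120 + 0.78×41 + 0.74×129 = 231.8400
Highest R₀: strategy B with 231.8400.

231.84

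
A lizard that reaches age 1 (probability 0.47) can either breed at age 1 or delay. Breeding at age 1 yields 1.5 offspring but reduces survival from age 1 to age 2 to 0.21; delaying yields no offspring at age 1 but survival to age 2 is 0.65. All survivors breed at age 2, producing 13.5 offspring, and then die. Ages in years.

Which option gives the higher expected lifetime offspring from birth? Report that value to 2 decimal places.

breed at age 1: R₀ = 0.47 × (1.5 + 0.21 × 13.5) = 0.47 × 4.3350 = 2.0374
delay to age 2: R₀ = 0.47 × (0.65 × 13.5) = 0.47 × 8.7750 = 4.1242
Higher: delay to age 2 (4.1242).

4.12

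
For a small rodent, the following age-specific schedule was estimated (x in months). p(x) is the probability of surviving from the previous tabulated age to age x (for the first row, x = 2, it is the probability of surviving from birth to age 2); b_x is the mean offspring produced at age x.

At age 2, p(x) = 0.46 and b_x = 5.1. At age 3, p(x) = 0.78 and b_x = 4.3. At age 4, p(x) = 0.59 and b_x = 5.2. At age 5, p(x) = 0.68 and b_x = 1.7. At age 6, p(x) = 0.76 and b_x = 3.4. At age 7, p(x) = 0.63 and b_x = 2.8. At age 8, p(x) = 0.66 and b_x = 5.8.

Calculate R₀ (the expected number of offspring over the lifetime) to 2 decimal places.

Survivorship from birth: l_x = p_2·p_3·…·p_x.
  l_2 = 0.46000
  l_3 = 0.35880
  l_4 = 0.21169
  l_5 = 0.14395
  l_6 = 0.10940
  l_7 = 0.06892
  l_8 = 0.04549
R₀ = Σ l_x b_x:
  age 2: 0.46000 × 5.1 = 2.3460
  age 3: 0.35880 × 4.3 = 1.5428
  age 4: 0.21169 × 5.2 = 1.1008
  age 5: 0.14395 × 1.7 = 0.2447
  age 6: 0.10940 × 3.4 = 0.3720
  age 7: 0.06892 × 2.8 = 0.1930
  age 8: 0.04549 × 5.8 = 0.2638
R₀ = 2.3460 + 1.5428 + 1.1008 + 0.2447 + 0.3720 + 0.1930 + 0.2638 = 6.0631

6.06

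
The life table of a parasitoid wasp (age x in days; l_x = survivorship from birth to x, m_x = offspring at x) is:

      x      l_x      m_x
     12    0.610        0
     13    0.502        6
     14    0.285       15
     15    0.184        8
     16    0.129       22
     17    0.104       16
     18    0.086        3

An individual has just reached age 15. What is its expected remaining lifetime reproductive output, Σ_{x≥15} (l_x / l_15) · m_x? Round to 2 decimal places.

33.87

l_15 = 0.184. Conditional survival from age 15 to x is l_x / l_15.
  x=15: (0.184/0.184) × 8 = 8.0000
  x=16: (0.129/0.184) × 22 = 15.4239
  x=17: (0.104/0.184) × 16 = 9.0435
  x=18: (0.086/0.184) × 3 = 1.4022
Sum = 8.0000 + 15.4239 + 9.0435 + 1.4022 = 33.8696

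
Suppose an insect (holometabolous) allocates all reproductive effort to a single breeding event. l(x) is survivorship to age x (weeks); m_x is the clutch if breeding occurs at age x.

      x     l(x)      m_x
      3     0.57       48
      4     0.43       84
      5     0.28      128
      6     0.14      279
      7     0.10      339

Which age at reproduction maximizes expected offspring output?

Expected offspring if breeding at age x = l(x) × m_x:
  age 3: 0.57 × 48 = 27.360
  age 4: 0.43 × 84 = 36.120
  age 5: 0.28 × 128 = 35.840
  age 6: 0.14 × 279 = 39.060
  age 7: 0.10 × 339 = 33.900
Maximum at age 6 (39.060).

6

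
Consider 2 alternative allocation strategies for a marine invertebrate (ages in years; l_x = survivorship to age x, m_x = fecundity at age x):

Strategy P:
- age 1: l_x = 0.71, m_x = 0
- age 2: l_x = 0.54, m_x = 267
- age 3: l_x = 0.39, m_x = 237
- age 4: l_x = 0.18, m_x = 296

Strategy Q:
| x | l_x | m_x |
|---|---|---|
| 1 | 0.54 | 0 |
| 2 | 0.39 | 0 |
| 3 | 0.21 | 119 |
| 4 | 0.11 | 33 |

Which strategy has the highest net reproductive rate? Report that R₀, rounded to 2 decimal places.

289.89

Strategy P: R₀ = 0.71×0 + 0.54×267 + 0.39×237 + 0.18×296 = 289.8900
Strategy Q: R₀ = 0.54×0 + 0.39×0 + 0.21×119 + 0.11×33 = 28.6200
Highest R₀: strategy P with 289.8900.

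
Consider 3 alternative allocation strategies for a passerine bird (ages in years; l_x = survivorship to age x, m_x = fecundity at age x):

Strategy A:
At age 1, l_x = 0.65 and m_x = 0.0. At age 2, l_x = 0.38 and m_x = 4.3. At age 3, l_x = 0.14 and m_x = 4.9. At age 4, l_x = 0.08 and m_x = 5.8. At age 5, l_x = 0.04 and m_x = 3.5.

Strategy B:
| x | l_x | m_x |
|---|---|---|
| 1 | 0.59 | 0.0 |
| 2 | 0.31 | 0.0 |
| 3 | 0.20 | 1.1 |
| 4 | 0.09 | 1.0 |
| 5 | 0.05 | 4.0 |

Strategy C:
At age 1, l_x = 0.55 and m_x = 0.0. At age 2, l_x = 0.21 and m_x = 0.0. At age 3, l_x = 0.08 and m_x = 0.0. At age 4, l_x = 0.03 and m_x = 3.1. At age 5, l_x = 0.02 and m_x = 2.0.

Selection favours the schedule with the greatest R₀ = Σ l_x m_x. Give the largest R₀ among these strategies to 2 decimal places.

Strategy A: R₀ = 0.65×0.0 + 0.38×4.3 + 0.14×4.9 + 0.08×5.8 + 0.04×3.5 = 2.9240
Strategy B: R₀ = 0.59×0.0 + 0.31×0.0 + 0.20×1.1 + 0.09×1.0 + 0.05×4.0 = 0.5100
Strategy C: R₀ = 0.55×0.0 + 0.21×0.0 + 0.08×0.0 + 0.03×3.1 + 0.02×2.0 = 0.1330
Highest R₀: strategy A with 2.9240.

2.92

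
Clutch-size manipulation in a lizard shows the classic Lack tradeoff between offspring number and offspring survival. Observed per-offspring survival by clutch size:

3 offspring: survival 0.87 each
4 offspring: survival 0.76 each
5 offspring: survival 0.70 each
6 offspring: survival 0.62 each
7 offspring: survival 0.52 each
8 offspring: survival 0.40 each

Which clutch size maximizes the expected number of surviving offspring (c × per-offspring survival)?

Expected surviving offspring = c × s(c):
  c=3: 3 × 0.87 = 2.610
  c=4: 4 × 0.76 = 3.040
  c=5: 5 × 0.70 = 3.500
  c=6: 6 × 0.62 = 3.720
  c=7: 7 × 0.52 = 3.640
  c=8: 8 × 0.40 = 3.200
Maximum at c = 6 (3.720 surviving offspring).

6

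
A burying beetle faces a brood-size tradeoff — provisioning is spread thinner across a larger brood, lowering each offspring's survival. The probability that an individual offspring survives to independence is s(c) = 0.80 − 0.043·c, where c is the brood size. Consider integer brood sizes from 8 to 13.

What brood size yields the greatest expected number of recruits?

9

Expected recruits = c × s(c):
  c=8: 8 × 0.456 = 3.648
  c=9: 9 × 0.413 = 3.717
  c=10: 10 × 0.370 = 3.700
  c=11: 11 × 0.327 = 3.597
  c=12: 12 × 0.284 = 3.408
  c=13: 13 × 0.241 = 3.133
Maximum at c = 9 (3.717 recruits).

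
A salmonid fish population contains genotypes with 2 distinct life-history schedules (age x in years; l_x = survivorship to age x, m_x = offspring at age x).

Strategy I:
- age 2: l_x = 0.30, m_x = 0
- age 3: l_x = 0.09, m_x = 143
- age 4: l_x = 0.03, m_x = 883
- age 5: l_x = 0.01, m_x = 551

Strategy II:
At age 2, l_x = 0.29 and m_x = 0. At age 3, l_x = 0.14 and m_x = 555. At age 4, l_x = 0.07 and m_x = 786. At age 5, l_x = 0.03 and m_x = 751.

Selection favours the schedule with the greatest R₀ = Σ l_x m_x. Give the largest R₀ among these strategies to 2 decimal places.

155.25

Strategy I: R₀ = 0.30×0 + 0.09×143 + 0.03×883 + 0.01×551 = 44.8700
Strategy II: R₀ = 0.29×0 + 0.14×555 + 0.07×786 + 0.03×751 = 155.2500
Highest R₀: strategy II with 155.2500.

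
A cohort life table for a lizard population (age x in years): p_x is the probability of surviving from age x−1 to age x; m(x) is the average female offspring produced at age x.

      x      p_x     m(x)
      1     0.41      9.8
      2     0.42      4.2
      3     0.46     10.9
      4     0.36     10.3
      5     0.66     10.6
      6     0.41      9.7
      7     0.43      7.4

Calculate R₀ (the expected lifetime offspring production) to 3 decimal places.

Survivorship from birth: l_x = p_1·p_2·…·p_x.
  l_1 = 0.41000
  l_2 = 0.17220
  l_3 = 0.07921
  l_4 = 0.02852
  l_5 = 0.01882
  l_6 = 0.00772
  l_7 = 0.00332
R₀ = Σ l_x m(x):
  age 1: 0.41000 × 9.8 = 4.0180
  age 2: 0.17220 × 4.2 = 0.7232
  age 3: 0.07921 × 10.9 = 0.8634
  age 4: 0.02852 × 10.3 = 0.2938
  age 5: 0.01882 × 10.6 = 0.1995
  age 6: 0.00772 × 9.7 = 0.0749
  age 7: 0.00332 × 7.4 = 0.0246
R₀ = 4.0180 + 0.7232 + 0.8634 + 0.2938 + 0.1995 + 0.0749 + 0.0246 = 6.1973

6.197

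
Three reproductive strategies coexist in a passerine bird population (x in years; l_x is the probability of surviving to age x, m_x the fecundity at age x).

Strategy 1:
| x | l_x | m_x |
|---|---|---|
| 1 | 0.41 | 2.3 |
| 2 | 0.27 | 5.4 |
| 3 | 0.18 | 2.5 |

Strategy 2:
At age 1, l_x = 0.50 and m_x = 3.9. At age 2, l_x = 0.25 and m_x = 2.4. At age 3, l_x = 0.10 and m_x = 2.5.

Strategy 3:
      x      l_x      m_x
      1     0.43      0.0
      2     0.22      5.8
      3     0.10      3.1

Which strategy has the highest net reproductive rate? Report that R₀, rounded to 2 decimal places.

Strategy 1: R₀ = 0.41×2.3 + 0.27×5.4 + 0.18×2.5 = 2.8510
Strategy 2: R₀ = 0.50×3.9 + 0.25×2.4 + 0.10×2.5 = 2.8000
Strategy 3: R₀ = 0.43×0.0 + 0.22×5.8 + 0.10×3.1 = 1.5860
Highest R₀: strategy 1 with 2.8510.

2.85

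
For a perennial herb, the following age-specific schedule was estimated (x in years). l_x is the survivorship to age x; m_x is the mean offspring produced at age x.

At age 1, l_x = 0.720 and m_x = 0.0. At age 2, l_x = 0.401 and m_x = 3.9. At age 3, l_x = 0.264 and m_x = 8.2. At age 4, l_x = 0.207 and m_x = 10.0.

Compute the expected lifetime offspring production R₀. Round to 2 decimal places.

5.80

R₀ = Σ l_x m_x:
  age 1: 0.720 × 0.0 = 0.0000
  age 2: 0.401 × 3.9 = 1.5639
  age 3: 0.264 × 8.2 = 2.1648
  age 4: 0.207 × 10.0 = 2.0700
R₀ = 0.0000 + 1.5639 + 2.1648 + 2.0700 = 5.7987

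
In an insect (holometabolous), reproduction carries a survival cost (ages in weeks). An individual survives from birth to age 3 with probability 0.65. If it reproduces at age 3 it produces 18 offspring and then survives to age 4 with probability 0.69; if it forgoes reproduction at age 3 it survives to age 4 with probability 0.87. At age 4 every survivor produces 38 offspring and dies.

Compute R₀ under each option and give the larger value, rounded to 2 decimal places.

28.74

breed at age 3: R₀ = 0.65 × (18 + 0.69 × 38) = 0.65 × 44.2200 = 28.7430
delay to age 4: R₀ = 0.65 × (0.87 × 38) = 0.65 × 33.0600 = 21.4890
Higher: breed at age 3 (28.7430).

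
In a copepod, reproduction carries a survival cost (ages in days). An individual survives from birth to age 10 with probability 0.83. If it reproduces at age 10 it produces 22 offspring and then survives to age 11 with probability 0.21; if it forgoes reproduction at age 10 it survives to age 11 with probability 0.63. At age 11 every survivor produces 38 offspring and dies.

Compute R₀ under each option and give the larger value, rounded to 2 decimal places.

breed at age 10: R₀ = 0.83 × (22 + 0.21 × 38) = 0.83 × 29.9800 = 24.8834
delay to age 11: R₀ = 0.83 × (0.63 × 38) = 0.83 × 23.9400 = 19.8702
Higher: breed at age 10 (24.8834).

24.88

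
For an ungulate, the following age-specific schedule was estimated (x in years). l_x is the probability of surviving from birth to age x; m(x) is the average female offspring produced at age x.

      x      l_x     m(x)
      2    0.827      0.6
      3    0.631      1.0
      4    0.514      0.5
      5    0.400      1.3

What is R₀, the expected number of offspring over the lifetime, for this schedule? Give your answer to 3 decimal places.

R₀ = Σ l_x m(x):
  age 2: 0.827 × 0.6 = 0.4962
  age 3: 0.631 × 1.0 = 0.6310
  age 4: 0.514 × 0.5 = 0.2570
  age 5: 0.400 × 1.3 = 0.5200
R₀ = 0.4962 + 0.6310 + 0.2570 + 0.5200 = 1.9042

1.904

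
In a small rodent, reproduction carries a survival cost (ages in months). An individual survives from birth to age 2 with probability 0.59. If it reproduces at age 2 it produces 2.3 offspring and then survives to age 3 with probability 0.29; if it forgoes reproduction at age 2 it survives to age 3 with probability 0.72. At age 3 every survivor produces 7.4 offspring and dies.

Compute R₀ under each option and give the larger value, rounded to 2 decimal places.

3.14

breed at age 2: R₀ = 0.59 × (2.3 + 0.29 × 7.4) = 0.59 × 4.4460 = 2.6231
delay to age 3: R₀ = 0.59 × (0.72 × 7.4) = 0.59 × 5.3280 = 3.1435
Higher: delay to age 3 (3.1435).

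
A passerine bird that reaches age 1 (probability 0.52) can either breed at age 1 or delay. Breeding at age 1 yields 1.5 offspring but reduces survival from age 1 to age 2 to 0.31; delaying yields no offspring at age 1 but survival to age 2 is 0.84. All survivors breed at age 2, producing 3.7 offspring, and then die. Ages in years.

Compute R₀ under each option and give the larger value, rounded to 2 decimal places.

1.62

breed at age 1: R₀ = 0.52 × (1.5 + 0.31 × 3.7) = 0.52 × 2.6470 = 1.3764
delay to age 2: R₀ = 0.52 × (0.84 × 3.7) = 0.52 × 3.1080 = 1.6162
Higher: delay to age 2 (1.6162).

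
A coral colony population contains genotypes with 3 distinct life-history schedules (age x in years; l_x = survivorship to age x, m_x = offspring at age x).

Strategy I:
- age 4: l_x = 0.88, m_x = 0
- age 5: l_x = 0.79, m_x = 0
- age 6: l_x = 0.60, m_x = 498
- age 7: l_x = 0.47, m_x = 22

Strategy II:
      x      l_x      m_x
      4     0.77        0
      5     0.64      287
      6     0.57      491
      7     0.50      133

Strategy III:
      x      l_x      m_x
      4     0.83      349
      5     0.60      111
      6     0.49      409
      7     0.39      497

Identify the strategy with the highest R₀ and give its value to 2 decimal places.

Strategy I: R₀ = 0.88×0 + 0.79×0 + 0.60×498 + 0.47×22 = 309.1400
Strategy II: R₀ = 0.77×0 + 0.64×287 + 0.57×491 + 0.50×133 = 530.0500
Strategy III: R₀ = 0.83×349 + 0.60×111 + 0.49×409 + 0.39×497 = 750.5100
Highest R₀: strategy III with 750.5100.

750.51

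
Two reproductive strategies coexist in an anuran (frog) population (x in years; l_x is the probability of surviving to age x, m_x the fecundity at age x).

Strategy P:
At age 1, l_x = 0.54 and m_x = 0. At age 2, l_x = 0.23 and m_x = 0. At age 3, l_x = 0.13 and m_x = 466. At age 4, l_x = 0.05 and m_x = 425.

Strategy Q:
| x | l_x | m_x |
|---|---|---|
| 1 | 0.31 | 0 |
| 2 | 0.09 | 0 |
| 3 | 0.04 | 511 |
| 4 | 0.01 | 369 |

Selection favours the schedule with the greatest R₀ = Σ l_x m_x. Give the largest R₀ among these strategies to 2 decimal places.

Strategy P: R₀ = 0.54×0 + 0.23×0 + 0.13×466 + 0.05×425 = 81.8300
Strategy Q: R₀ = 0.31×0 + 0.09×0 + 0.04×511 + 0.01×369 = 24.1300
Highest R₀: strategy P with 81.8300.

81.83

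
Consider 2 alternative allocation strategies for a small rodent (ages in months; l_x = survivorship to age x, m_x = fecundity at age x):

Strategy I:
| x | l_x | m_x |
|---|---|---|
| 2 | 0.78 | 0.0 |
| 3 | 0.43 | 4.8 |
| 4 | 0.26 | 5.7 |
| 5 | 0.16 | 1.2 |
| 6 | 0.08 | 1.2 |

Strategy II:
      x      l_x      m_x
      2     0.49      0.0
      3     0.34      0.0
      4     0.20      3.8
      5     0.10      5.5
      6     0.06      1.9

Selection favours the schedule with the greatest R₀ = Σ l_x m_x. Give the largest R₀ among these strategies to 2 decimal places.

3.83

Strategy I: R₀ = 0.78×0.0 + 0.43×4.8 + 0.26×5.7 + 0.16×1.2 + 0.08×1.2 = 3.8340
Strategy II: R₀ = 0.49×0.0 + 0.34×0.0 + 0.20×3.8 + 0.10×5.5 + 0.06×1.9 = 1.4240
Highest R₀: strategy I with 3.8340.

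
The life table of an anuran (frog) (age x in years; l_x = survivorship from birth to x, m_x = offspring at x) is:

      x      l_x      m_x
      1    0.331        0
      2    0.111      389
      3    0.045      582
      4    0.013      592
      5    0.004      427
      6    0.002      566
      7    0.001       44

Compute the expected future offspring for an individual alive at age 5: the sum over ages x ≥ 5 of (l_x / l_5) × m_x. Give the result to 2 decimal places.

l_5 = 0.004. Conditional survival from age 5 to x is l_x / l_5.
  x=5: (0.004/0.004) × 427 = 427.0000
  x=6: (0.002/0.004) × 566 = 283.0000
  x=7: (0.001/0.004) × 44 = 11.0000
Sum = 427.0000 + 283.0000 + 11.0000 = 721.0000

721.00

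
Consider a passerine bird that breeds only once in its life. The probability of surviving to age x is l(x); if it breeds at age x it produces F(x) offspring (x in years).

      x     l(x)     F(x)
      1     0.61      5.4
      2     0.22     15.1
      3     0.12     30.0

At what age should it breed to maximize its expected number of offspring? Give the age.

Expected offspring if breeding at age x = l(x) × F(x):
  age 1: 0.61 × 5.4 = 3.294
  age 2: 0.22 × 15.1 = 3.322
  age 3: 0.12 × 30.0 = 3.600
Maximum at age 3 (3.600).

3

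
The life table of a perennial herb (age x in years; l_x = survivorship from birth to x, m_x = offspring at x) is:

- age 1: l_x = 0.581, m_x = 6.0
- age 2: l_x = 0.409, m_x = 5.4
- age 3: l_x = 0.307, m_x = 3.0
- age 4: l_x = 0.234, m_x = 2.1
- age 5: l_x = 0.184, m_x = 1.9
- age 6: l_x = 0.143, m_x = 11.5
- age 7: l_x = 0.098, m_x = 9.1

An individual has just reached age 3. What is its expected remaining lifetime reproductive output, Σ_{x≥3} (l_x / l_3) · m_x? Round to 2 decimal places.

l_3 = 0.307. Conditional survival from age 3 to x is l_x / l_3.
  x=3: (0.307/0.307) × 3.0 = 3.0000
  x=4: (0.234/0.307) × 2.1 = 1.6007
  x=5: (0.184/0.307) × 1.9 = 1.1388
  x=6: (0.143/0.307) × 11.5 = 5.3567
  x=7: (0.098/0.307) × 9.1 = 2.9049
Sum = 3.0000 + 1.6007 + 1.1388 + 5.3567 + 2.9049 = 14.0010

14.00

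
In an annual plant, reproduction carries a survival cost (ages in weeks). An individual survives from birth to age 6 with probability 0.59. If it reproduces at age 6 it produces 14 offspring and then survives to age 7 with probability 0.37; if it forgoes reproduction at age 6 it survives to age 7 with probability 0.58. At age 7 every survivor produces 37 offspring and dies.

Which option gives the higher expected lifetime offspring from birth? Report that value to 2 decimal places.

16.34

breed at age 6: R₀ = 0.59 × (14 + 0.37 × 37) = 0.59 × 27.6900 = 16.3371
delay to age 7: R₀ = 0.59 × (0.58 × 37) = 0.59 × 21.4600 = 12.6614
Higher: breed at age 6 (16.3371).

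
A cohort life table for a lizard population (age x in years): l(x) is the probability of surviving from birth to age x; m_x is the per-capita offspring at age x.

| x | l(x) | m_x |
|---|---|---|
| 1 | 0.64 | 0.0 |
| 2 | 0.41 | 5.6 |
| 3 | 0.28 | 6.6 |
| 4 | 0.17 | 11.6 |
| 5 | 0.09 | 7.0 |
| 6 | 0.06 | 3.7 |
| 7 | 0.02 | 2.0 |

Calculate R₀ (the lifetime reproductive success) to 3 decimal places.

7.008

R₀ = Σ l(x) m_x:
  age 1: 0.64 × 0.0 = 0.0000
  age 2: 0.41 × 5.6 = 2.2960
  age 3: 0.28 × 6.6 = 1.8480
  age 4: 0.17 × 11.6 = 1.9720
  age 5: 0.09 × 7.0 = 0.6300
  age 6: 0.06 × 3.7 = 0.2220
  age 7: 0.02 × 2.0 = 0.0400
R₀ = 0.0000 + 2.2960 + 1.8480 + 1.9720 + 0.6300 + 0.2220 + 0.0400 = 7.0080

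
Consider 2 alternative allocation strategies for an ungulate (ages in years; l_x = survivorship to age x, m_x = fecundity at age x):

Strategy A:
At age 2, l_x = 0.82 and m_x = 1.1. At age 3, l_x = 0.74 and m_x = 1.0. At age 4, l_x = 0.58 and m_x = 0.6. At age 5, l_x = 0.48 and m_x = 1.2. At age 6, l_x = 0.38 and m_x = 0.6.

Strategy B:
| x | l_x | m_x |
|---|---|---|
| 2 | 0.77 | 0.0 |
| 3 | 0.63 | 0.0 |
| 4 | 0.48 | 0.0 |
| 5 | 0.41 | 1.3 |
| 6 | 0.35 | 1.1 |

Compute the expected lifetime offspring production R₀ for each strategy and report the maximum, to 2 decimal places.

2.79

Strategy A: R₀ = 0.82×1.1 + 0.74×1.0 + 0.58×0.6 + 0.48×1.2 + 0.38×0.6 = 2.7940
Strategy B: R₀ = 0.77×0.0 + 0.63×0.0 + 0.48×0.0 + 0.41×1.3 + 0.35×1.1 = 0.9180
Highest R₀: strategy A with 2.7940.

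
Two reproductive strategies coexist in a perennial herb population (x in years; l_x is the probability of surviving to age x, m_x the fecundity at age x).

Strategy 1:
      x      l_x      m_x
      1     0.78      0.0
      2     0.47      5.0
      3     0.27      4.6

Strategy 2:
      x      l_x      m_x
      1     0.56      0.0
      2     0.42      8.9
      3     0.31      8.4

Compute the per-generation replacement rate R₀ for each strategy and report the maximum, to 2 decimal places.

Strategy 1: R₀ = 0.78×0.0 + 0.47×5.0 + 0.27×4.6 = 3.5920
Strategy 2: R₀ = 0.56×0.0 + 0.42×8.9 + 0.31×8.4 = 6.3420
Highest R₀: strategy 2 with 6.3420.

6.34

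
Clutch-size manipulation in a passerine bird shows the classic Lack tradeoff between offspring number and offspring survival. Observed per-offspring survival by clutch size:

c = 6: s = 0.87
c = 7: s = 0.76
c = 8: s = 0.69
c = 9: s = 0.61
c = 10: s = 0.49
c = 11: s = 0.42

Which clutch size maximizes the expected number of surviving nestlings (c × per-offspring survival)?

Expected surviving nestlings = c × s(c):
  c=6: 6 × 0.87 = 5.220
  c=7: 7 × 0.76 = 5.320
  c=8: 8 × 0.69 = 5.520
  c=9: 9 × 0.61 = 5.490
  c=10: 10 × 0.49 = 4.900
  c=11: 11 × 0.42 = 4.620
Maximum at c = 8 (5.520 surviving nestlings).

8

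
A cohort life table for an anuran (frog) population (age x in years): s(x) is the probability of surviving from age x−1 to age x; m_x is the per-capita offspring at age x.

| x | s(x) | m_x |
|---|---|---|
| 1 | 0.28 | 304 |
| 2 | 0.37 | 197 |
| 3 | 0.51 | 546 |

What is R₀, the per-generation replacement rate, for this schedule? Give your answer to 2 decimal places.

134.38

Survivorship from birth: l_x = s_1·s_2·…·s_x.
  l_1 = 0.28000
  l_2 = 0.10360
  l_3 = 0.05284
R₀ = Σ l_x m_x:
  age 1: 0.28000 × 304 = 85.1200
  age 2: 0.10360 × 197 = 20.4092
  age 3: 0.05284 × 546 = 28.8506
R₀ = 85.1200 + 20.4092 + 28.8506 = 134.3798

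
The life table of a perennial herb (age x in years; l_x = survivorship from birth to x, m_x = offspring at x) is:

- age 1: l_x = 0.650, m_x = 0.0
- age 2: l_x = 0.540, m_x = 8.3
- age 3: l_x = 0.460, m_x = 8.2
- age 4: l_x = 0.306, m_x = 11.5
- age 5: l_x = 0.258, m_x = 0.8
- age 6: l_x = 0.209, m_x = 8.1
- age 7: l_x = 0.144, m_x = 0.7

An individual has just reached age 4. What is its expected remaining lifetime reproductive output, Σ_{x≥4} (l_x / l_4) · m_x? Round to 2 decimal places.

18.04

l_4 = 0.306. Conditional survival from age 4 to x is l_x / l_4.
  x=4: (0.306/0.306) × 11.5 = 11.5000
  x=5: (0.258/0.306) × 0.8 = 0.6745
  x=6: (0.209/0.306) × 8.1 = 5.5324
  x=7: (0.144/0.306) × 0.7 = 0.3294
Sum = 11.5000 + 0.6745 + 5.5324 + 0.3294 = 18.0363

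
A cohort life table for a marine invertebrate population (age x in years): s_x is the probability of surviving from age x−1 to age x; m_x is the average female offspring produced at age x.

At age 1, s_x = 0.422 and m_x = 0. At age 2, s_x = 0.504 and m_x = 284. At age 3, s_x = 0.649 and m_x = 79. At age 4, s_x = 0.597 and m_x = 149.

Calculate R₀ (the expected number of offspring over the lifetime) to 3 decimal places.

83.587

Survivorship from birth: l_x = s_1·s_2·…·s_x.
  l_1 = 0.42200
  l_2 = 0.21269
  l_3 = 0.13803
  l_4 = 0.08241
R₀ = Σ l_x m_x:
  age 1: 0.42200 × 0 = 0.0000
  age 2: 0.21269 × 284 = 60.4040
  age 3: 0.13803 × 79 = 10.9044
  age 4: 0.08241 × 149 = 12.2791
R₀ = 0.0000 + 60.4040 + 10.9044 + 12.2791 = 83.5874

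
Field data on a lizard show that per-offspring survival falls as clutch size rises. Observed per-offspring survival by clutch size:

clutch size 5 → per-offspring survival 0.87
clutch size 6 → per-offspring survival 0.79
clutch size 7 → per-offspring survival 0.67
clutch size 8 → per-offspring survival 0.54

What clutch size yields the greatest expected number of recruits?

6

Expected recruits = c × s(c):
  c=5: 5 × 0.87 = 4.350
  c=6: 6 × 0.79 = 4.740
  c=7: 7 × 0.67 = 4.690
  c=8: 8 × 0.54 = 4.320
Maximum at c = 6 (4.740 recruits).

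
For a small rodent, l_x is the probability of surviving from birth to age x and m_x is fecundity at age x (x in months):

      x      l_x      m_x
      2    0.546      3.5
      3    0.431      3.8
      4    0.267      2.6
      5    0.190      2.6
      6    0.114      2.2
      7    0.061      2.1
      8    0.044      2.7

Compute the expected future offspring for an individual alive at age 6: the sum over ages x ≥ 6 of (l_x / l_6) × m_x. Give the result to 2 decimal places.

4.37

l_6 = 0.114. Conditional survival from age 6 to x is l_x / l_6.
  x=6: (0.114/0.114) × 2.2 = 2.2000
  x=7: (0.061/0.114) × 2.1 = 1.1237
  x=8: (0.044/0.114) × 2.7 = 1.0421
Sum = 2.2000 + 1.1237 + 1.0421 = 4.3658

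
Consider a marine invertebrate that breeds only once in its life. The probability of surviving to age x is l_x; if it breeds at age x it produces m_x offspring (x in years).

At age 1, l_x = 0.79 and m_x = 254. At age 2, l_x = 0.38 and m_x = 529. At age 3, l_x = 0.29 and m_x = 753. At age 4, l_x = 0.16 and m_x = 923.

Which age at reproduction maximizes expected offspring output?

3

Expected offspring if breeding at age x = l_x × m_x:
  age 1: 0.79 × 254 = 200.660
  age 2: 0.38 × 529 = 201.020
  age 3: 0.29 × 753 = 218.370
  age 4: 0.16 × 923 = 147.680
Maximum at age 3 (218.370).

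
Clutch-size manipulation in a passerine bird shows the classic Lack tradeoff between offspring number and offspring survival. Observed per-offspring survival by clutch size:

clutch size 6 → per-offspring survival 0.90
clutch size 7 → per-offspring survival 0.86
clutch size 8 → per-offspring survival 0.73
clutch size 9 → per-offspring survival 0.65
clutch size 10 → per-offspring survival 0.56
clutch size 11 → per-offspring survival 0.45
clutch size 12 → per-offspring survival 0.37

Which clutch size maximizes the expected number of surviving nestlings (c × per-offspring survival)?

Expected surviving nestlings = c × s(c):
  c=6: 6 × 0.90 = 5.400
  c=7: 7 × 0.86 = 6.020
  c=8: 8 × 0.73 = 5.840
  c=9: 9 × 0.65 = 5.850
  c=10: 10 × 0.56 = 5.600
  c=11: 11 × 0.45 = 4.950
  c=12: 12 × 0.37 = 4.440
Maximum at c = 7 (6.020 surviving nestlings).

7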